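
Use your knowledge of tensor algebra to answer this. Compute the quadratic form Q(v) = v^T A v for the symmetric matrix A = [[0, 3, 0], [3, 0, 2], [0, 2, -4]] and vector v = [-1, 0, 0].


First compute Av:
(Av)_1 = 0*-1 + 3*0 + 0*0 = 0
(Av)_2 = 3*-1 + 0*0 + 2*0 = -3
(Av)_3 = 0*-1 + 2*0 + -4*0 = 0
Av = [0, -3, 0]
Then v^T (Av) = -1*0 + 0*-3 + 0*0
= 0 + 0 + 0 = 0

0


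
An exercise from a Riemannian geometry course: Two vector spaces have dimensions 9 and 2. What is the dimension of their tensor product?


The dimension of a tensor product is the product of dimensions.
dim(V) = 9, dim(W) = 2
dim(V (x) W) = 9 * 2 = 18

18


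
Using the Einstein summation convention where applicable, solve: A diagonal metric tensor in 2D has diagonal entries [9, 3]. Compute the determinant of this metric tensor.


For a diagonal metric, the determinant is the product of diagonal entries.
Diagonal entries: 9, 3
det(g) = 9 * 3 = 27

27


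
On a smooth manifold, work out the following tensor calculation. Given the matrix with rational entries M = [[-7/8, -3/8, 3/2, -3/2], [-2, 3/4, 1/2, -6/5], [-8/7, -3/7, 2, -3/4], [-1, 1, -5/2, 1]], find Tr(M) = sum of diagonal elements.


The trace is the sum of diagonal entries.
Diagonal: M[1,1] = -7/8, M[2,2] = 3/4, M[3,3] = 2, M[4,4] = 1
Tr(M) = -7/8 + 3/4 + 2 + 1
Computing step by step:
After adding M[1,1]: -7/8
After adding M[2,2]: -1/8
After adding M[3,3]: 15/8
After adding M[4,4]: 23/8
Tr(M) = 23/8

23/8


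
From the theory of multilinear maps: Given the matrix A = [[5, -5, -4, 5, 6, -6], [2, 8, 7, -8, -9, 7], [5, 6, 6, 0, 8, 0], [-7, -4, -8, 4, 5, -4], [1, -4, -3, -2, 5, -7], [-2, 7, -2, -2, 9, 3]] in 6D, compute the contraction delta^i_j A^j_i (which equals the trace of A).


The contraction (trace) of a rank-2 tensor is the sum of its diagonal elements.
Diagonal entries: A[1,1] = 5, A[2,2] = 8, A[3,3] = 6, A[4,4] = 4, A[5,5] = 5, A[6,6] = 3
Tr(A) = 5 + 8 + 6 + 4 + 5 + 3 = 31

31


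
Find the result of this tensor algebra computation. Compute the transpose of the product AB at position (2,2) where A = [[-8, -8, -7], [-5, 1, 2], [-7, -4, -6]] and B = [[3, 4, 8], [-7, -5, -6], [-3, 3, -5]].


(AB)^T_{ij} = (AB)_{ji} = sum_k A_{jk} B_{ki}.
For i=2, j=2 we need (AB)_{22}:
A_{21} * B_{12} = -5 * 4 = -20
A_{22} * B_{22} = 1 * -5 = -5
A_{23} * B_{32} = 2 * 3 = 6
Sum = -20 + -5 + 6 = -19

-19


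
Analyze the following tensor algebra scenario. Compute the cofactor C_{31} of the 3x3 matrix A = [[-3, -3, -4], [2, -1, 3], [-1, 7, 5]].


To find cofactor C_{31}, delete row 3 and column 1.
The resulting 2x2 submatrix is: [[-3, -4], [-1, 3]]
Minor M_{31} = -3*3 - -4*-1
  = -9 - 4 = -13
Sign = (-1)^(3+1) = (-1)^4 = 1
Cofactor C_{31} = 1 * -13 = -13

-13


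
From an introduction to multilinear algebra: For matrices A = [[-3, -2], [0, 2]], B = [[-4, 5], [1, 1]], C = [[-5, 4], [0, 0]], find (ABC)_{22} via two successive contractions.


(ABC)_{22} = sum_m (AB)_{2m} C_{m2}. First compute row 2 of AB.
(AB)_{21} = 0*-4 + 2*1 = 2
(AB)_{22} = 0*5 + 2*1 = 2
Now contract with column 2 of C:
(AB)_{21} * C_{12} = 2 * 4 = 8
(AB)_{22} * C_{22} = 2 * 0 = 0
(ABC)_{22} = 8 + 0 = 8

8


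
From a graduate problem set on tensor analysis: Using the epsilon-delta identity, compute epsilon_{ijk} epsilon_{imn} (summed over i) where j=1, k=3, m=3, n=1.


Using the identity: epsilon_{ijk} epsilon_{imn} = delta_{jm} delta_{kn} - delta_{jn} delta_{km}.
delta_{13} = 0
delta_{31} = 0
delta_{11} = 1
delta_{33} = 1
Result = 0 * 0 - 1 * 1 = 0 - 1 = -1

-1


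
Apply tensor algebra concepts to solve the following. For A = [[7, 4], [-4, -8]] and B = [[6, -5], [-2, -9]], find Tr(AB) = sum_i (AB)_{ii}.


Tr(AB) = sum_i (AB)_{ii} where (AB)_{ii} = sum_k A_{ik} B_{ki}.
(AB)_{11} = 7*6 + 4*-2 = 34
(AB)_{22} = -4*-5 + -8*-9 = 92
Tr(AB) = 34 + 92 = 126

126


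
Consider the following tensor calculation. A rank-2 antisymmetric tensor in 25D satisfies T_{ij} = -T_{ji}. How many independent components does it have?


An antisymmetric rank-2 tensor satisfies A_{ij} = -A_{ji}, so diagonal entries are zero.
The independent components are the upper-triangular entries: C(n, 2) = n(n-1)/2.
n = 25
C(25, 2) = 25 * 24 / 2 = 600 / 2 = 300

300


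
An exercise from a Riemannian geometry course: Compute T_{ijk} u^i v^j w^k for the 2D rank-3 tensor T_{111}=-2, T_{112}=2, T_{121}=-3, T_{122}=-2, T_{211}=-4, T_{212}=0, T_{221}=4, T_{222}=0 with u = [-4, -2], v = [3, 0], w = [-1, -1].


S = sum over i,j,k of T_{ijk} u_i v_j w_k. Expanding all 8 terms:
T_{111}*u_1*v_1*w_1 = -2*-4*3*-1 = -24  (running total: -24)
T_{112}*u_1*v_1*w_2 = 2*-4*3*-1 = 24  (running total: 0)
T_{121}*u_1*v_2*w_1 = -3*-4*0*-1 = 0  (running total: 0)
T_{122}*u_1*v_2*w_2 = -2*-4*0*-1 = 0  (running total: 0)
T_{211}*u_2*v_1*w_1 = -4*-2*3*-1 = -24  (running total: -24)
T_{212}*u_2*v_1*w_2 = 0*-2*3*-1 = 0  (running total: -24)
T_{221}*u_2*v_2*w_1 = 4*-2*0*-1 = 0  (running total: -24)
T_{222}*u_2*v_2*w_2 = 0*-2*0*-1 = 0  (running total: -24)
S = -24

-24


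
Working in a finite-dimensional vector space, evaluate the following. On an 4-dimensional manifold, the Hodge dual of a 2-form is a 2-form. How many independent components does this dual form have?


The Hodge dual of a p-form on an n-dimensional manifold is an (n-p)-form.
n = 4, p = 2, so dual degree = 4 - 2 = 2
The number of components is C(n, n-p) = C(4, 2) = 6

6


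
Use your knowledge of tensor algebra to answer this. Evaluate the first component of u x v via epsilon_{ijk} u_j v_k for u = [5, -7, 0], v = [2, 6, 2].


(u x v)_1 = sum_{j,k} epsilon_{1jk} u_j v_k. Only permutations of (1,2,3) contribute; the two non-zero terms are:
eps_{123} u_2 v_3 = 1 * -7 * 2 = -14
eps_{132} u_3 v_2 = -1 * 0 * 6 = 0
(u x v)_1 = -14

-14


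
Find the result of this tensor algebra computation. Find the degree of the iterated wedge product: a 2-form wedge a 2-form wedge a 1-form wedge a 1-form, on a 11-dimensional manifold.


The degree of a wedge product is the sum of the degrees of the individual forms.
Degrees: 2, 2, 1, 1
Total degree = 2 + 2 + 1 + 1 = 6

6


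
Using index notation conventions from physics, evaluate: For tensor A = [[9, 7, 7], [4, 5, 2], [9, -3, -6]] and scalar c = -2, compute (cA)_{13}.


Scalar multiplication: (cA)_{ij} = c * A_{ij}.
c = -2
A_{13} = 7
(cA)_{13} = -2 * 7 = -14

-14


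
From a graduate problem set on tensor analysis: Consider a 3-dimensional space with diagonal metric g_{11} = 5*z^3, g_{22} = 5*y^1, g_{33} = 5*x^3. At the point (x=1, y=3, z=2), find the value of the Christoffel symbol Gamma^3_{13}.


For a diagonal metric, Gamma^k_{ij} = (1/2) g^{kk} (dg_{ik}/dx_j + dg_{jk}/dx_i - dg_{ij}/dx_k).
The metric is diagonal, so g_{ab} = 0 for a != b.
At the given point: g_{11} = 40, g_{22} = 15, g_{33} = 5
g^{33} = 1/5
dg_{13}/dx_3 = 0 (off-diagonal)
dg_{33}/dx_1 = dg_{33}/dx_1 = 15
dg_{13}/dx_3 = 0 (off-diagonal)
Numerator = 0 + 15 - 0 = 15
Gamma^3_{13} = 15 / (2 * 5) = 3/2

3/2


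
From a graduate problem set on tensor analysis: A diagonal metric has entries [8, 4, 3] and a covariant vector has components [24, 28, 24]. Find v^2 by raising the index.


To raise an index with a diagonal metric: v^i = v_i / g_{ii}.
For index 2: v_2 = 28, g_{22} = 4
v^2 = 28 / 4 = 7

7


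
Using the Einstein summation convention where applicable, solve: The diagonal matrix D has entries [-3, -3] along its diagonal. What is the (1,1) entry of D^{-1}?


For a diagonal matrix, the inverse has entries (D^{-1})_{ii} = 1/d_{ii}.
The diagonal entries are: d_{11} = -3, d_{22} = -3
We need (D^{-1})_{11} = 1/d_{11} = 1/-3 = -1/3

-1/3


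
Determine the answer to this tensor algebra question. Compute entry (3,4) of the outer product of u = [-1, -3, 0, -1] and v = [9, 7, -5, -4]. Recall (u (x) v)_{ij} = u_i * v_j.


The outer product entry T_{ij} = u_i * v_j.
We need i=3, j=4.
u_3 = 0, v_4 = -4
T_{3,4} = 0 * -4 = 0

0


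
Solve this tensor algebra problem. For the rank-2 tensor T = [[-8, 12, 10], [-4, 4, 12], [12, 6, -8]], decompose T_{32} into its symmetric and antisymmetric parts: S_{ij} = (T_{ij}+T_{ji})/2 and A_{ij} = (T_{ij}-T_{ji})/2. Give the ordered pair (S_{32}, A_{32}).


T_{32} = 6
T_{23} = 12
S_{32} = (6 + 12)/2 = 18/2 = 9
A_{32} = (6 - 12)/2 = -6/2 = -3
Check: S + A = 9 + -3 = 6 = T_{32}.

(9, -3)


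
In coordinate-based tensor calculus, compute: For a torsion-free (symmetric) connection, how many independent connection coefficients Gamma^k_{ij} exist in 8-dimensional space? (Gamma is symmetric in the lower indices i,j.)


Christoffel symbols Gamma^k_{ij} are symmetric in i,j, so there are d * d(d+1)/2 independent symbols.
d = 8
d(d+1)/2 = 8 * 9 / 2 = 36
Total = 8 * 36 = 288

288


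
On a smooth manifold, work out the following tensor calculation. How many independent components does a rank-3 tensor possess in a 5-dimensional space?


The number of components of a rank-r tensor in d dimensions is d^r.
Here d = 5 and r = 3.
5^3 = 125

125


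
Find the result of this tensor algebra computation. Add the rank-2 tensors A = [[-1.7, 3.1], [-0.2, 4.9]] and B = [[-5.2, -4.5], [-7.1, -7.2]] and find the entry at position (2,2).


Tensor addition is component-wise: (A + B)_{ij} = A_{ij} + B_{ij}.
A_{22} = 4.9
B_{22} = -7.2
(A + B)_{22} = 4.9 + -7.2 = -2.3

-2.3


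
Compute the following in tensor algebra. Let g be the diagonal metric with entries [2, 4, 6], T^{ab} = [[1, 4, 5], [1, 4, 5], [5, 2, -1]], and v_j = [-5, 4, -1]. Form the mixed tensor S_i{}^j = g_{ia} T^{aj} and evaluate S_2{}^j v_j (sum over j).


Step 1: lower the first index. For a diagonal metric, g_{ia} T^{aj} = g_{ii} T^{ij} (no sum on i).
g_{22} = 4
S_2{}^1 = 4 * T^{21} = 4 * 1 = 4
S_2{}^2 = 4 * T^{22} = 4 * 4 = 16
S_2{}^3 = 4 * T^{23} = 4 * 5 = 20
Step 2: contract S_2{}^j with v_j.
S_2{}^1 * v_1 = 4 * -5 = -20
S_2{}^2 * v_2 = 16 * 4 = 64
S_2{}^3 * v_3 = 20 * -1 = -20
Result = -20 + 64 + -20 = 24

24


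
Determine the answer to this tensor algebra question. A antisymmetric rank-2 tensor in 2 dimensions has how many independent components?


A antisymmetric rank-2 tensor in d dimensions has d(d-1)/2 independent components.
d = 2
d(d-1)/2 = 2 * 1 / 2 = 2 / 2 = 1

1


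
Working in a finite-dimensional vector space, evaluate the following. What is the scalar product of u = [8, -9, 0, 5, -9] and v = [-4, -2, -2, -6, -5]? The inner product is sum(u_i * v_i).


The inner product u . v = sum of u_i * v_i.
Term-by-term: 8 * -4, -9 * -2, 0 * -2, 5 * -6, -9 * -5
Products: -32, 18, 0, -30, 45
Sum = -32 + 18 + 0 + -30 + 45 = 1

1


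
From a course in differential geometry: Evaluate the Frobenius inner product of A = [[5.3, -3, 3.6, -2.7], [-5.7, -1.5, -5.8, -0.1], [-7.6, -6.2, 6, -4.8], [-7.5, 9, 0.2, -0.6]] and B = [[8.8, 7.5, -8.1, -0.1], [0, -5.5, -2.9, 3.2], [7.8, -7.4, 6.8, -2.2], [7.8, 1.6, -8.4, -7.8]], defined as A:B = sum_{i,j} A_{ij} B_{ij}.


A:B = sum over all i,j of A_{ij} * B_{ij}.
Row 1: 5.3*8.8=46.64, -3*7.5=-22.5, 3.6*-8.1=-29.16, -2.7*-0.1=0.27 => row sum = -4.75
Row 2: -5.7*0=0, -1.5*-5.5=8.25, -5.8*-2.9=16.82, -0.1*3.2=-0.32 => row sum = 24.75
Row 3: -7.6*7.8=-59.28, -6.2*-7.4=45.88, 6*6.8=40.8, -4.8*-2.2=10.56 => row sum = 37.96
Row 4: -7.5*7.8=-58.5, 9*1.6=14.4, 0.2*-8.4=-1.68, -0.6*-7.8=4.68 => row sum = -41.1
Total = -4.75 + 24.75 + 37.96 + -41.1 = 16.86

16.86


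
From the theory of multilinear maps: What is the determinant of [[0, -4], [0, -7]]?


For a 2x2 matrix [[a, b], [c, d]], det = a*d - b*c.
a = 0, b = -4, c = 0, d = -7
a*d = 0 * -7 = 0
b*c = -4 * 0 = 0
det = 0 - 0 = 0

0


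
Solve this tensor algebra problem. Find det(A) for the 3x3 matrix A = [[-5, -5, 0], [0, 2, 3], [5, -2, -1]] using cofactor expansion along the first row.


Expanding along the first row, det(A) = a11*M_11 - a12*M_12 + a13*M_13, where M_1j is the (1,j) minor.
Minor M_11 = 2*-1 - 3*-2 = 4
Minor M_12 = 0*-1 - 3*5 = -15
Minor M_13 = 0*-2 - 2*5 = -10
det = -5*(4) - -5*(-15) + 0*(-10)
    = -20 - 75 + 0
    = -95

-95


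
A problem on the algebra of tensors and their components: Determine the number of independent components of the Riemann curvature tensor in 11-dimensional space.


The Riemann tensor in d dimensions has d^2(d^2 - 1)/12 independent components.
d = 11, so d^2 = 121
d^2 - 1 = 120
d^2(d^2 - 1) = 121 * 120 = 14520
Divide by 12: 14520 / 12 = 1210

1210


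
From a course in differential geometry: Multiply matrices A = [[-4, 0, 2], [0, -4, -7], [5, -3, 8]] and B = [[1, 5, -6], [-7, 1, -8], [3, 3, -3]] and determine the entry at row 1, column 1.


(AB)_{ij} = sum_k A_{ik} B_{kj}.
For i=1, j=1:
A_{11} * B_{11} = -4 * 1 = -4
A_{12} * B_{21} = 0 * -7 = 0
A_{13} * B_{31} = 2 * 3 = 6
Sum = -4 + 0 + 6 = 2

2


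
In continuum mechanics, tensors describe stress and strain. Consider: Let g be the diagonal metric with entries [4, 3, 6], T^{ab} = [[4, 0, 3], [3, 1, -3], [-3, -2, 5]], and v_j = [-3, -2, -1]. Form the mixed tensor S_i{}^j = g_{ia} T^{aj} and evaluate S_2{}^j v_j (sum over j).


Step 1: lower the first index. For a diagonal metric, g_{ia} T^{aj} = g_{ii} T^{ij} (no sum on i).
g_{22} = 3
S_2{}^1 = 3 * T^{21} = 3 * 3 = 9
S_2{}^2 = 3 * T^{22} = 3 * 1 = 3
S_2{}^3 = 3 * T^{23} = 3 * -3 = -9
Step 2: contract S_2{}^j with v_j.
S_2{}^1 * v_1 = 9 * -3 = -27
S_2{}^2 * v_2 = 3 * -2 = -6
S_2{}^3 * v_3 = -9 * -1 = 9
Result = -27 + -6 + 9 = -24

-24


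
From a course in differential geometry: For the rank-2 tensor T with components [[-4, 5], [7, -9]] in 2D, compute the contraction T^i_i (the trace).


The contraction (trace) of a rank-2 tensor is the sum of its diagonal elements.
Diagonal entries: A[1,1] = -4, A[2,2] = -9
Tr(A) = -4 + -9 = -13

-13


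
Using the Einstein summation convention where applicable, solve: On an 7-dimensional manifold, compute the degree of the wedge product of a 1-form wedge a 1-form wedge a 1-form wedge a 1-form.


The degree of a wedge product is the sum of the degrees of the individual forms.
Degrees: 1, 1, 1, 1
Total degree = 1 + 1 + 1 + 1 = 4

4


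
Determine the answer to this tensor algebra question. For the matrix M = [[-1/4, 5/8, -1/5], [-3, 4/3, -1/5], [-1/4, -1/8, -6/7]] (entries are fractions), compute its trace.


The trace is the sum of diagonal entries.
Diagonal: M[1,1] = -1/4, M[2,2] = 4/3, M[3,3] = -6/7
Tr(M) = -1/4 + 4/3 + -6/7
Computing step by step:
After adding M[1,1]: -1/4
After adding M[2,2]: 13/12
After adding M[3,3]: 19/84
Tr(M) = 19/84

19/84


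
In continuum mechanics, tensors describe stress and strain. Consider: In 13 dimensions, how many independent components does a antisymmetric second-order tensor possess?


A antisymmetric rank-2 tensor in d dimensions has d(d-1)/2 independent components.
d = 13
d(d-1)/2 = 13 * 12 / 2 = 156 / 2 = 78

78


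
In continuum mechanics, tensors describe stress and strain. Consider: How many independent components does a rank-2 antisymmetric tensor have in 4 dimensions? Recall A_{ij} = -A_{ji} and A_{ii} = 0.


An antisymmetric rank-2 tensor satisfies A_{ij} = -A_{ji}, so diagonal entries are zero.
The independent components are the upper-triangular entries: C(n, 2) = n(n-1)/2.
n = 4
C(4, 2) = 4 * 3 / 2 = 12 / 2 = 6

6


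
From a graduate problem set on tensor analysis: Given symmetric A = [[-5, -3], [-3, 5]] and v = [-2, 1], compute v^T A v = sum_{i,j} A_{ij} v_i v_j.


First compute Av:
(Av)_1 = -5*-2 + -3*1 = 7
(Av)_2 = -3*-2 + 5*1 = 11
Av = [7, 11]
Then v^T (Av) = -2*7 + 1*11
= -14 + 11 = -3

-3


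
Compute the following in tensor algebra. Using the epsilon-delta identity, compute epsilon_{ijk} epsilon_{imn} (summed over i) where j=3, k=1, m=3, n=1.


Using the identity: epsilon_{ijk} epsilon_{imn} = delta_{jm} delta_{kn} - delta_{jn} delta_{km}.
delta_{33} = 1
delta_{11} = 1
delta_{31} = 0
delta_{13} = 0
Result = 1 * 1 - 0 * 0 = 1 - 0 = 1

1


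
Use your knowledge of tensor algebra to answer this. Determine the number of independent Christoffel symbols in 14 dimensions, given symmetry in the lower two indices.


Christoffel symbols Gamma^k_{ij} are symmetric in i,j, so there are d * d(d+1)/2 independent symbols.
d = 14
d(d+1)/2 = 14 * 15 / 2 = 105
Total = 14 * 105 = 1470

1470


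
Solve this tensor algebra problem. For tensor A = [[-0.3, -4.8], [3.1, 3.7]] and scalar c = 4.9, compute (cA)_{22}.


Scalar multiplication: (cA)_{ij} = c * A_{ij}.
c = 4.9
A_{22} = 3.7
(cA)_{22} = 4.9 * 3.7 = 18.13

18.13


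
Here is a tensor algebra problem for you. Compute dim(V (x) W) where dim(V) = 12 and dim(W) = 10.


The dimension of a tensor product is the product of dimensions.
dim(V) = 12, dim(W) = 10
dim(V (x) W) = 12 * 10 = 120

120


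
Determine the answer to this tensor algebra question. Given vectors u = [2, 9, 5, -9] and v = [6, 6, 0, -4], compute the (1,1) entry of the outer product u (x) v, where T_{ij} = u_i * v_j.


The outer product entry T_{ij} = u_i * v_j.
We need i=1, j=1.
u_1 = 2, v_1 = 6
T_{1,1} = 2 * 6 = 12

12


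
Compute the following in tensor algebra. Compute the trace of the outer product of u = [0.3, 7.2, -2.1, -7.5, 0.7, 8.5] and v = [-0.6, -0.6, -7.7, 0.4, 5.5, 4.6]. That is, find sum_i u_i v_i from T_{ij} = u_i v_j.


The outer product gives T_{ij} = u_i v_j.
The trace (contraction) is Tr(T) = sum_i T_{ii} = sum_i u_i v_i.
Diagonal entries:
T_{11} = u_1 * v_1 = 0.3 * -0.6 = -0.18
T_{22} = u_2 * v_2 = 7.2 * -0.6 = -4.32
T_{33} = u_3 * v_3 = -2.1 * -7.7 = 16.17
T_{44} = u_4 * v_4 = -7.5 * 0.4 = -3
T_{55} = u_5 * v_5 = 0.7 * 5.5 = 3.85
T_{66} = u_6 * v_6 = 8.5 * 4.6 = 39.1
Tr(T) = -0.18 + -4.32 + 16.17 + -3 + 3.85 + 39.1 = 51.62

51.62


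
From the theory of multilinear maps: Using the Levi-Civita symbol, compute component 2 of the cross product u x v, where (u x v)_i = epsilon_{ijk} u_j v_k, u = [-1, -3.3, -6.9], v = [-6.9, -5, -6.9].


(u x v)_2 = sum_{j,k} epsilon_{2jk} u_j v_k. Only permutations of (1,2,3) contribute; the two non-zero terms are:
eps_{213} u_1 v_3 = -1 * -1 * -6.9 = -6.9
eps_{231} u_3 v_1 = 1 * -6.9 * -6.9 = 47.61
(u x v)_2 = 40.71

40.71


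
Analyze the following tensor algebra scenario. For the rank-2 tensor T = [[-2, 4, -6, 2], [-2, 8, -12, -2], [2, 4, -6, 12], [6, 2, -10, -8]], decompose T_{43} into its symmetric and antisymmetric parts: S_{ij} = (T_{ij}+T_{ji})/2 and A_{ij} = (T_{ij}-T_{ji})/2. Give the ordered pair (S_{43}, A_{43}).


T_{43} = -10
T_{34} = 12
S_{43} = (-10 + 12)/2 = 2/2 = 1
A_{43} = (-10 - 12)/2 = -22/2 = -11
Check: S + A = 1 + -11 = -10 = T_{43}.

(1, -11)


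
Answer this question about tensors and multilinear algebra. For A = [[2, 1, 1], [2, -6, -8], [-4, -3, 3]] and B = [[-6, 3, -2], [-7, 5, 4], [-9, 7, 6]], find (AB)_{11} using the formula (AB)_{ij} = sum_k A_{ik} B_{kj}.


(AB)_{ij} = sum_k A_{ik} B_{kj}.
For i=1, j=1:
A_{11} * B_{11} = 2 * -6 = -12
A_{12} * B_{21} = 1 * -7 = -7
A_{13} * B_{31} = 1 * -9 = -9
Sum = -12 + -7 + -9 = -28

-28


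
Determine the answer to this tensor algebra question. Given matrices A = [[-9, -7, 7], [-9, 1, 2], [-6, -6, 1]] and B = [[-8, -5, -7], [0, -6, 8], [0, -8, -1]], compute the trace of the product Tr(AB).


Tr(AB) = sum_i (AB)_{ii} where (AB)_{ii} = sum_k A_{ik} B_{ki}.
(AB)_{11} = -9*-8 + -7*0 + 7*0 = 72
(AB)_{22} = -9*-5 + 1*-6 + 2*-8 = 23
(AB)_{33} = -6*-7 + -6*8 + 1*-1 = -7
Tr(AB) = 72 + 23 + -7 = 88

88


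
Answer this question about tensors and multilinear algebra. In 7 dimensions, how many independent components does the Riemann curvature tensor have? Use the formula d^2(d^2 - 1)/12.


The Riemann tensor in d dimensions has d^2(d^2 - 1)/12 independent components.
d = 7, so d^2 = 49
d^2 - 1 = 48
d^2(d^2 - 1) = 49 * 48 = 2352
Divide by 12: 2352 / 12 = 196

196


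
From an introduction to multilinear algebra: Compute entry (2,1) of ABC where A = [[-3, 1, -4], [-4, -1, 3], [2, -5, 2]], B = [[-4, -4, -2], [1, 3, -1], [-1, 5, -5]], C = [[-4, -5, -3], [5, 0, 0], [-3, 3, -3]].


(ABC)_{21} = sum_m (AB)_{2m} C_{m1}. First compute row 2 of AB.
(AB)_{21} = -4*-4 + -1*1 + 3*-1 = 12
(AB)_{22} = -4*-4 + -1*3 + 3*5 = 28
(AB)_{23} = -4*-2 + -1*-1 + 3*-5 = -6
Now contract with column 1 of C:
(AB)_{21} * C_{11} = 12 * -4 = -48
(AB)_{22} * C_{21} = 28 * 5 = 140
(AB)_{23} * C_{31} = -6 * -3 = 18
(ABC)_{21} = -48 + 140 + 18 = 110

110


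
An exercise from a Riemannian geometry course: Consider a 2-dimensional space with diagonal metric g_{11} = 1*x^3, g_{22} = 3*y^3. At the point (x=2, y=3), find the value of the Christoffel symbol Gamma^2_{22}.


For a diagonal metric, Gamma^k_{ij} = (1/2) g^{kk} (dg_{ik}/dx_j + dg_{jk}/dx_i - dg_{ij}/dx_k).
The metric is diagonal, so g_{ab} = 0 for a != b.
At the given point: g_{11} = 8, g_{22} = 81
g^{22} = 1/81
dg_{22}/dx_2 = dg_{22}/dx_2 = 81
dg_{22}/dx_2 = dg_{22}/dx_2 = 81
dg_{22}/dx_2 = dg_{22}/dx_2 = 81
Numerator = 81 + 81 - 81 = 81
Gamma^2_{22} = 81 / (2 * 81) = 1/2

1/2


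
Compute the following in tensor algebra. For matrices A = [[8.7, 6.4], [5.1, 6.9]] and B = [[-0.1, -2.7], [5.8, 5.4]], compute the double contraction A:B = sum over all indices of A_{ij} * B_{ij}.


A:B = sum over all i,j of A_{ij} * B_{ij}.
Row 1: 8.7*-0.1=-0.87, 6.4*-2.7=-17.28 => row sum = -18.15
Row 2: 5.1*5.8=29.58, 6.9*5.4=37.26 => row sum = 66.84
Total = -18.15 + 66.84 = 48.69

48.69


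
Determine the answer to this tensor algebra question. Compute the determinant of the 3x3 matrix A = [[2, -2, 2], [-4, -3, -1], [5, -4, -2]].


Expanding along the first row, det(A) = a11*M_11 - a12*M_12 + a13*M_13, where M_1j is the (1,j) minor.
Minor M_11 = -3*-2 - -1*-4 = 2
Minor M_12 = -4*-2 - -1*5 = 13
Minor M_13 = -4*-4 - -3*5 = 31
det = 2*(2) - -2*(13) + 2*(31)
    = 4 - -26 + 62
    = 92

92


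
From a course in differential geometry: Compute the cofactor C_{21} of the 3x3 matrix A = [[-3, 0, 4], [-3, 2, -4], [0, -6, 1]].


To find cofactor C_{21}, delete row 2 and column 1.
The resulting 2x2 submatrix is: [[0, 4], [-6, 1]]
Minor M_{21} = 0*1 - 4*-6
  = 0 - -24 = 24
Sign = (-1)^(2+1) = (-1)^3 = -1
Cofactor C_{21} = -1 * 24 = -24

-24


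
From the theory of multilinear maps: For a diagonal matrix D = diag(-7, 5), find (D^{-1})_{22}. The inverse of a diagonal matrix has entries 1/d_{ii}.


For a diagonal matrix, the inverse has entries (D^{-1})_{ii} = 1/d_{ii}.
The diagonal entries are: d_{11} = -7, d_{22} = 5
We need (D^{-1})_{22} = 1/d_{22} = 1/5 = 1/5

1/5


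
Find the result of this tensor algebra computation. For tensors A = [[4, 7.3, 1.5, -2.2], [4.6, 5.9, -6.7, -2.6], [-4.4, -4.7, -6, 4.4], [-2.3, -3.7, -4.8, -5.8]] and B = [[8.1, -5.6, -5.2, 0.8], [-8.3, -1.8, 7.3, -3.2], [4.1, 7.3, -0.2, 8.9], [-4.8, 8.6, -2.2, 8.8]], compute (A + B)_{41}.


Tensor addition is component-wise: (A + B)_{ij} = A_{ij} + B_{ij}.
A_{41} = -2.3
B_{41} = -4.8
(A + B)_{41} = -2.3 + -4.8 = -7.1

-7.1


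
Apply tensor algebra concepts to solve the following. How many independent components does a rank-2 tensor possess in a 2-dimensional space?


The number of components of a rank-r tensor in d dimensions is d^r.
Here d = 2 and r = 2.
2^2 = 4

4


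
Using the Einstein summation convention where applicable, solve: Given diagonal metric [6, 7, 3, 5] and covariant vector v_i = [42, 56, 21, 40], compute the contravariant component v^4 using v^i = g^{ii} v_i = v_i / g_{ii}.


To raise an index with a diagonal metric: v^i = v_i / g_{ii}.
For index 4: v_4 = 40, g_{44} = 5
v^4 = 40 / 5 = 8

8


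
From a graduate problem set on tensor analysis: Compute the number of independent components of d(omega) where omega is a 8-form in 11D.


The exterior derivative of a p-form is a (p+1)-form.
Its number of independent components is C(n, p+1).
n = 11, p+1 = 9
C(11, 9) = 55

55


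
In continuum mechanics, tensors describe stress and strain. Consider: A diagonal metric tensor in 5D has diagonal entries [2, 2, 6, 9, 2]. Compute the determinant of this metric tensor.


For a diagonal metric, the determinant is the product of diagonal entries.
Diagonal entries: 2, 2, 6, 9, 2
det(g) = 2 * 2 * 6 * 9 * 2 = 432

432


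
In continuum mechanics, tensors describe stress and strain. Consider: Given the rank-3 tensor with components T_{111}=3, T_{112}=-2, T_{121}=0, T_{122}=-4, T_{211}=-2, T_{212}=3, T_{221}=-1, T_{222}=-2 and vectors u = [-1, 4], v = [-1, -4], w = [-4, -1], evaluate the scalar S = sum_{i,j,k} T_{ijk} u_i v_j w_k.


S = sum over i,j,k of T_{ijk} u_i v_j w_k. Expanding all 8 terms:
T_{111}*u_1*v_1*w_1 = 3*-1*-1*-4 = -12  (running total: -12)
T_{112}*u_1*v_1*w_2 = -2*-1*-1*-1 = 2  (running total: -10)
T_{121}*u_1*v_2*w_1 = 0*-1*-4*-4 = 0  (running total: -10)
T_{122}*u_1*v_2*w_2 = -4*-1*-4*-1 = 16  (running total: 6)
T_{211}*u_2*v_1*w_1 = -2*4*-1*-4 = -32  (running total: -26)
T_{212}*u_2*v_1*w_2 = 3*4*-1*-1 = 12  (running total: -14)
T_{221}*u_2*v_2*w_1 = -1*4*-4*-4 = -64  (running total: -78)
T_{222}*u_2*v_2*w_2 = -2*4*-4*-1 = -32  (running total: -110)
S = -110

-110


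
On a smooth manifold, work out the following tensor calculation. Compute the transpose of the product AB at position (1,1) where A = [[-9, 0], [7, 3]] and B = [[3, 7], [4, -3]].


(AB)^T_{ij} = (AB)_{ji} = sum_k A_{jk} B_{ki}.
For i=1, j=1 we need (AB)_{11}:
A_{11} * B_{11} = -9 * 3 = -27
A_{12} * B_{21} = 0 * 4 = 0
Sum = -27 + 0 = -27

-27


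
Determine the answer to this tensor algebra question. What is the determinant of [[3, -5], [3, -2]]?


For a 2x2 matrix [[a, b], [c, d]], det = a*d - b*c.
a = 3, b = -5, c = 3, d = -2
a*d = 3 * -2 = -6
b*c = -5 * 3 = -15
det = -6 - -15 = 9

9


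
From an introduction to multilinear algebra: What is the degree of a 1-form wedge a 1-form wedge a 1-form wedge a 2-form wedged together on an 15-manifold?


The degree of a wedge product is the sum of the degrees of the individual forms.
Degrees: 1, 1, 1, 2
Total degree = 1 + 1 + 1 + 2 = 5

5


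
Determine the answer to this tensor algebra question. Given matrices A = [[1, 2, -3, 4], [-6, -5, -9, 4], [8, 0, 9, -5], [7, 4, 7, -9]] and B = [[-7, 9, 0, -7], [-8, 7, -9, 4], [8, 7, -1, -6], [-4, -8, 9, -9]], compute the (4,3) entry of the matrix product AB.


(AB)_{ij} = sum_k A_{ik} B_{kj}.
For i=4, j=3:
A_{41} * B_{13} = 7 * 0 = 0
A_{42} * B_{23} = 4 * -9 = -36
A_{43} * B_{33} = 7 * -1 = -7
A_{44} * B_{43} = -9 * 9 = -81
Sum = 0 + -36 + -7 + -81 = -124

-124


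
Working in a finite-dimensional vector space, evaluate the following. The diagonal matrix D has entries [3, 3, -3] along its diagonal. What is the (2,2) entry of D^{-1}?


For a diagonal matrix, the inverse has entries (D^{-1})_{ii} = 1/d_{ii}.
The diagonal entries are: d_{11} = 3, d_{22} = 3, d_{33} = -3
We need (D^{-1})_{22} = 1/d_{22} = 1/3 = 1/3

1/3


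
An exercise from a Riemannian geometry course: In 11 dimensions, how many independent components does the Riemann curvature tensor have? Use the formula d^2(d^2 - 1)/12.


The Riemann tensor in d dimensions has d^2(d^2 - 1)/12 independent components.
d = 11, so d^2 = 121
d^2 - 1 = 120
d^2(d^2 - 1) = 121 * 120 = 14520
Divide by 12: 14520 / 12 = 1210

1210


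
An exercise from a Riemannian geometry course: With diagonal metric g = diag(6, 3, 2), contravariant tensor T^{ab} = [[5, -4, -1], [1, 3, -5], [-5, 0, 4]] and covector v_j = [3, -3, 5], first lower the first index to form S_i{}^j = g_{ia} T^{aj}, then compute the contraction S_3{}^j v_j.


Step 1: lower the first index. For a diagonal metric, g_{ia} T^{aj} = g_{ii} T^{ij} (no sum on i).
g_{33} = 2
S_3{}^1 = 2 * T^{31} = 2 * -5 = -10
S_3{}^2 = 2 * T^{32} = 2 * 0 = 0
S_3{}^3 = 2 * T^{33} = 2 * 4 = 8
Step 2: contract S_3{}^j with v_j.
S_3{}^1 * v_1 = -10 * 3 = -30
S_3{}^2 * v_2 = 0 * -3 = 0
S_3{}^3 * v_3 = 8 * 5 = 40
Result = -30 + 0 + 40 = 10

10


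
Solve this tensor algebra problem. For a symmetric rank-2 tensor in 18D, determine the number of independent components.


A symmetric rank-2 tensor in d dimensions has d(d+1)/2 independent components.
d = 18
d(d+1)/2 = 18 * 19 / 2 = 342 / 2 = 171

171


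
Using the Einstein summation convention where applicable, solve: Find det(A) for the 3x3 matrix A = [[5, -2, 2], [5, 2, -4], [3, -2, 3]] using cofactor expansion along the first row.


Expanding along the first row, det(A) = a11*M_11 - a12*M_12 + a13*M_13, where M_1j is the (1,j) minor.
Minor M_11 = 2*3 - -4*-2 = -2
Minor M_12 = 5*3 - -4*3 = 27
Minor M_13 = 5*-2 - 2*3 = -16
det = 5*(-2) - -2*(27) + 2*(-16)
    = -10 - -54 + -32
    = 12

12


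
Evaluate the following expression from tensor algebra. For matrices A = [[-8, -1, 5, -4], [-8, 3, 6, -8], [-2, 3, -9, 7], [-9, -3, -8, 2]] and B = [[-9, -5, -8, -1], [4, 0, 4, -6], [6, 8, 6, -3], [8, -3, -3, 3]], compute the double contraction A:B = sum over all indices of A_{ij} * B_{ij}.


A:B = sum over all i,j of A_{ij} * B_{ij}.
Row 1: -8*-9=72, -1*-5=5, 5*-8=-40, -4*-1=4 => row sum = 41
Row 2: -8*4=-32, 3*0=0, 6*4=24, -8*-6=48 => row sum = 40
Row 3: -2*6=-12, 3*8=24, -9*6=-54, 7*-3=-21 => row sum = -63
Row 4: -9*8=-72, -3*-3=9, -8*-3=24, 2*3=6 => row sum = -33
Total = 41 + 40 + -63 + -33 = -15

-15


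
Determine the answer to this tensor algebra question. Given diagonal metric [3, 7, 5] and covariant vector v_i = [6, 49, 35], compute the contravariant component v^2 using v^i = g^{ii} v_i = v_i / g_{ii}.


To raise an index with a diagonal metric: v^i = v_i / g_{ii}.
For index 2: v_2 = 49, g_{22} = 7
v^2 = 49 / 7 = 7

7


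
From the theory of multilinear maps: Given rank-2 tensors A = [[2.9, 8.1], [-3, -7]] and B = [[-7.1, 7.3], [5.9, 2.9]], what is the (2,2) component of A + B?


Tensor addition is component-wise: (A + B)_{ij} = A_{ij} + B_{ij}.
A_{22} = -7
B_{22} = 2.9
(A + B)_{22} = -7 + 2.9 = -4.1

-4.1


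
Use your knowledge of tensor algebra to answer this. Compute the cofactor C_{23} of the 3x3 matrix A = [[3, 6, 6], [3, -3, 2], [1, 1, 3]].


To find cofactor C_{23}, delete row 2 and column 3.
The resulting 2x2 submatrix is: [[3, 6], [1, 1]]
Minor M_{23} = 3*1 - 6*1
  = 3 - 6 = -3
Sign = (-1)^(2+3) = (-1)^5 = -1
Cofactor C_{23} = -1 * -3 = 3

3


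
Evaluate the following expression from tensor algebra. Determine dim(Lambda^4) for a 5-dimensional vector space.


The dimension of the space of p-forms on an n-dimensional space is C(n, p).
n = 5, p = 4
C(5, 4) = 5! / (4! * 1!) = 5

5


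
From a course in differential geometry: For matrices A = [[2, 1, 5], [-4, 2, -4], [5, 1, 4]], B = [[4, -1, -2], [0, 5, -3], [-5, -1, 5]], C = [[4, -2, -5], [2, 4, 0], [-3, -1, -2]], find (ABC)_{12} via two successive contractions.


(ABC)_{12} = sum_m (AB)_{1m} C_{m2}. First compute row 1 of AB.
(AB)_{11} = 2*4 + 1*0 + 5*-5 = -17
(AB)_{12} = 2*-1 + 1*5 + 5*-1 = -2
(AB)_{13} = 2*-2 + 1*-3 + 5*5 = 18
Now contract with column 2 of C:
(AB)_{11} * C_{12} = -17 * -2 = 34
(AB)_{12} * C_{22} = -2 * 4 = -8
(AB)_{13} * C_{32} = 18 * -1 = -18
(ABC)_{12} = 34 + -8 + -18 = 8

8


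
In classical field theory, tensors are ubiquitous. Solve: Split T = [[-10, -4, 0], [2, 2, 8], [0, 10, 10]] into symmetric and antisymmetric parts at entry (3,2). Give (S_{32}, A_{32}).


T_{32} = 10
T_{23} = 8
S_{32} = (10 + 8)/2 = 18/2 = 9
A_{32} = (10 - 8)/2 = 2/2 = 1
Check: S + A = 9 + 1 = 10 = T_{32}.

(9, 1)


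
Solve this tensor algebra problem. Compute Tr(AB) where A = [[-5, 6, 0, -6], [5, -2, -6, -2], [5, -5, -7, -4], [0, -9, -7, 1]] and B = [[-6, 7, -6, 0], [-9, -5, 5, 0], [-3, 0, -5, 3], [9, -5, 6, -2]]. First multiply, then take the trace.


Tr(AB) = sum_i (AB)_{ii} where (AB)_{ii} = sum_k A_{ik} B_{ki}.
(AB)_{11} = -5*-6 + 6*-9 + 0*-3 + -6*9 = -78
(AB)_{22} = 5*7 + -2*-5 + -6*0 + -2*-5 = 55
(AB)_{33} = 5*-6 + -5*5 + -7*-5 + -4*6 = -44
(AB)_{44} = 0*0 + -9*0 + -7*3 + 1*-2 = -23
Tr(AB) = -78 + 55 + -44 + -23 = -90

-90


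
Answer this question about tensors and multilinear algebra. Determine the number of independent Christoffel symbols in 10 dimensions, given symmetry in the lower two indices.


Christoffel symbols Gamma^k_{ij} are symmetric in i,j, so there are d * d(d+1)/2 independent symbols.
d = 10
d(d+1)/2 = 10 * 11 / 2 = 55
Total = 10 * 55 = 550

550


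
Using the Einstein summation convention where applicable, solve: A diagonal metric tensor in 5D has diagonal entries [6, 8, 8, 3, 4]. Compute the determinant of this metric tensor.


For a diagonal metric, the determinant is the product of diagonal entries.
Diagonal entries: 6, 8, 8, 3, 4
det(g) = 6 * 8 * 8 * 3 * 4 = 4608

4608


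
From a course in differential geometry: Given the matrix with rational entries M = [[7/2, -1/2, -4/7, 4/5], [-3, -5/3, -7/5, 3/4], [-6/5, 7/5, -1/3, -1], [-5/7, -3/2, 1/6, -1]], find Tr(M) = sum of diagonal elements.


The trace is the sum of diagonal entries.
Diagonal: M[1,1] = 7/2, M[2,2] = -5/3, M[3,3] = -1/3, M[4,4] = -1
Tr(M) = 7/2 + -5/3 + -1/3 + -1
Computing step by step:
After adding M[1,1]: 7/2
After adding M[2,2]: 11/6
After adding M[3,3]: 3/2
After adding M[4,4]: 1/2
Tr(M) = 1/2

1/2


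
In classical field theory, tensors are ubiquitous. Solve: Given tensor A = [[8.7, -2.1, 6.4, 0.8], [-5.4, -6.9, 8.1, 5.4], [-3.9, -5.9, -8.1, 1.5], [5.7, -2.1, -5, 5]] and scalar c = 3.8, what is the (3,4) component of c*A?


Scalar multiplication: (cA)_{ij} = c * A_{ij}.
c = 3.8
A_{34} = 1.5
(cA)_{34} = 3.8 * 1.5 = 5.7

5.7


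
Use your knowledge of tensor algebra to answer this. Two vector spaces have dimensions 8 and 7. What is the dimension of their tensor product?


The dimension of a tensor product is the product of dimensions.
dim(V) = 8, dim(W) = 7
dim(V (x) W) = 8 * 7 = 56

56


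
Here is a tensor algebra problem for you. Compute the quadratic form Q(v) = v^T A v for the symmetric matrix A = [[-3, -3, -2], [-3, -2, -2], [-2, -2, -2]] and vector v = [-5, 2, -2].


First compute Av:
(Av)_1 = -3*-5 + -3*2 + -2*-2 = 13
(Av)_2 = -3*-5 + -2*2 + -2*-2 = 15
(Av)_3 = -2*-5 + -2*2 + -2*-2 = 10
Av = [13, 15, 10]
Then v^T (Av) = -5*13 + 2*15 + -2*10
= -65 + 30 + -20 = -55

-55


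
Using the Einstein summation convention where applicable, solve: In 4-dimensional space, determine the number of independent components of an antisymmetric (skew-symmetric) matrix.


An antisymmetric rank-2 tensor satisfies A_{ij} = -A_{ji}, so diagonal entries are zero.
The independent components are the upper-triangular entries: C(n, 2) = n(n-1)/2.
n = 4
C(4, 2) = 4 * 3 / 2 = 12 / 2 = 6

6


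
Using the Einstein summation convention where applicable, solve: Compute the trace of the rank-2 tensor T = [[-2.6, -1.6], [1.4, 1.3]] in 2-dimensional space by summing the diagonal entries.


The contraction (trace) of a rank-2 tensor is the sum of its diagonal elements.
Diagonal entries: A[1,1] = -2.6, A[2,2] = 1.3
Tr(A) = -2.6 + 1.3 = -1.3

-1.3


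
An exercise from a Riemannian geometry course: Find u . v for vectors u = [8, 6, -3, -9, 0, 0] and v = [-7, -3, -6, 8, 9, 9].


The inner product u . v = sum of u_i * v_i.
Term-by-term: 8 * -7, 6 * -3, -3 * -6, -9 * 8, 0 * 9, 0 * 9
Products: -56, -18, 18, -72, 0, 0
Sum = -56 + -18 + 18 + -72 + 0 + 0 = -128

-128


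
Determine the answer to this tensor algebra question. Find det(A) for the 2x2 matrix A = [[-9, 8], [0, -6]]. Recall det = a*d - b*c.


For a 2x2 matrix [[a, b], [c, d]], det = a*d - b*c.
a = -9, b = 8, c = 0, d = -6
a*d = -9 * -6 = 54
b*c = 8 * 0 = 0
det = 54 - 0 = 54

54


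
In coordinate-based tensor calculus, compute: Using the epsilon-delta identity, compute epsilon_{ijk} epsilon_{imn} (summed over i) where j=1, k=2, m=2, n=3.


Using the identity: epsilon_{ijk} epsilon_{imn} = delta_{jm} delta_{kn} - delta_{jn} delta_{km}.
delta_{12} = 0
delta_{23} = 0
delta_{13} = 0
delta_{22} = 1
Result = 0 * 0 - 0 * 1 = 0 - 0 = 0

0


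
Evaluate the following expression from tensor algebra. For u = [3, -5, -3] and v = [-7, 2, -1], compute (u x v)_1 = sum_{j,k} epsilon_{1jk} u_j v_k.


(u x v)_1 = sum_{j,k} epsilon_{1jk} u_j v_k. Only permutations of (1,2,3) contribute; the two non-zero terms are:
eps_{123} u_2 v_3 = 1 * -5 * -1 = 5
eps_{132} u_3 v_2 = -1 * -3 * 2 = 6
(u x v)_1 = 11

11


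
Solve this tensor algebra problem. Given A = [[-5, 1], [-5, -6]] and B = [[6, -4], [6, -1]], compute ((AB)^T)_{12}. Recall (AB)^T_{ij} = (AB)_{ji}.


(AB)^T_{ij} = (AB)_{ji} = sum_k A_{jk} B_{ki}.
For i=1, j=2 we need (AB)_{21}:
A_{21} * B_{11} = -5 * 6 = -30
A_{22} * B_{21} = -6 * 6 = -36
Sum = -30 + -36 = -66

-66


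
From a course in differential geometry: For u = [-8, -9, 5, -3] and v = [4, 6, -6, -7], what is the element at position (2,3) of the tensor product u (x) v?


The outer product entry T_{ij} = u_i * v_j.
We need i=2, j=3.
u_2 = -9, v_3 = -6
T_{2,3} = -9 * -6 = 54

54


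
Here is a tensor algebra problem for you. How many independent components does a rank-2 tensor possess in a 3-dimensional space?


The number of components of a rank-r tensor in d dimensions is d^r.
Here d = 3 and r = 2.
3^2 = 9

9


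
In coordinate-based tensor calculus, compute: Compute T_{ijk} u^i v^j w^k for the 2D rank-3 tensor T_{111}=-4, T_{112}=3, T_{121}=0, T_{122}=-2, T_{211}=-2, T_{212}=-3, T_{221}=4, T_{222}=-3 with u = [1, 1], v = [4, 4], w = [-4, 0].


S = sum over i,j,k of T_{ijk} u_i v_j w_k. Expanding all 8 terms:
T_{111}*u_1*v_1*w_1 = -4*1*4*-4 = 64  (running total: 64)
T_{112}*u_1*v_1*w_2 = 3*1*4*0 = 0  (running total: 64)
T_{121}*u_1*v_2*w_1 = 0*1*4*-4 = 0  (running total: 64)
T_{122}*u_1*v_2*w_2 = -2*1*4*0 = 0  (running total: 64)
T_{211}*u_2*v_1*w_1 = -2*1*4*-4 = 32  (running total: 96)
T_{212}*u_2*v_1*w_2 = -3*1*4*0 = 0  (running total: 96)
T_{221}*u_2*v_2*w_1 = 4*1*4*-4 = -64  (running total: 32)
T_{222}*u_2*v_2*w_2 = -3*1*4*0 = 0  (running total: 32)
S = 32

32


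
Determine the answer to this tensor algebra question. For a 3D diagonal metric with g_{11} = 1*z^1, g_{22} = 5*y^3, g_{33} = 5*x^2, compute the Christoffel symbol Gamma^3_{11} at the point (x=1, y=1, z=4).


For a diagonal metric, Gamma^k_{ij} = (1/2) g^{kk} (dg_{ik}/dx_j + dg_{jk}/dx_i - dg_{ij}/dx_k).
The metric is diagonal, so g_{ab} = 0 for a != b.
At the given point: g_{11} = 4, g_{22} = 5, g_{33} = 5
g^{33} = 1/5
dg_{13}/dx_1 = 0 (off-diagonal)
dg_{13}/dx_1 = 0 (off-diagonal)
dg_{11}/dx_3 = dg_{11}/dx_3 = 1
Numerator = 0 + 0 - 1 = -1
Gamma^3_{11} = -1 / (2 * 5) = -1/10

-1/10


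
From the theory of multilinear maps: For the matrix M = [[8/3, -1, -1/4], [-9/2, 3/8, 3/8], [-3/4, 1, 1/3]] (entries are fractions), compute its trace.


The trace is the sum of diagonal entries.
Diagonal: M[1,1] = 8/3, M[2,2] = 3/8, M[3,3] = 1/3
Tr(M) = 8/3 + 3/8 + 1/3
Computing step by step:
After adding M[1,1]: 8/3
After adding M[2,2]: 73/24
After adding M[3,3]: 27/8
Tr(M) = 27/8

27/8


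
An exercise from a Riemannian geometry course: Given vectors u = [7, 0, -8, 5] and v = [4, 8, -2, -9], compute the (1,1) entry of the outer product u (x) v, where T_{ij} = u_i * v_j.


The outer product entry T_{ij} = u_i * v_j.
We need i=1, j=1.
u_1 = 7, v_1 = 4
T_{1,1} = 7 * 4 = 28

28


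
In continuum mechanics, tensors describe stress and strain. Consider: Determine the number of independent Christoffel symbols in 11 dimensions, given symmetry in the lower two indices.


Christoffel symbols Gamma^k_{ij} are symmetric in i,j, so there are d * d(d+1)/2 independent symbols.
d = 11
d(d+1)/2 = 11 * 12 / 2 = 66
Total = 11 * 66 = 726

726


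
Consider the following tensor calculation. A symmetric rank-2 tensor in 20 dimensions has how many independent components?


A symmetric rank-2 tensor in d dimensions has d(d+1)/2 independent components.
d = 20
d(d+1)/2 = 20 * 21 / 2 = 420 / 2 = 210

210


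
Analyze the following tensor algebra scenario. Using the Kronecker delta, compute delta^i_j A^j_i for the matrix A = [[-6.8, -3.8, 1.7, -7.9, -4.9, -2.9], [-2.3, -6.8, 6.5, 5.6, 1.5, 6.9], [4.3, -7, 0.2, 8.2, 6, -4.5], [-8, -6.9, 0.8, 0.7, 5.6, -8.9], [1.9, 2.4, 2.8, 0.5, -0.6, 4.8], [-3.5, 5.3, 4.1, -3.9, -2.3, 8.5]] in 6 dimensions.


The contraction (trace) of a rank-2 tensor is the sum of its diagonal elements.
Diagonal entries: A[1,1] = -6.8, A[2,2] = -6.8, A[3,3] = 0.2, A[4,4] = 0.7, A[5,5] = -0.6, A[6,6] = 8.5
Tr(A) = -6.8 + -6.8 + 0.2 + 0.7 + -0.6 + 8.5 = -4.8

-4.8
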